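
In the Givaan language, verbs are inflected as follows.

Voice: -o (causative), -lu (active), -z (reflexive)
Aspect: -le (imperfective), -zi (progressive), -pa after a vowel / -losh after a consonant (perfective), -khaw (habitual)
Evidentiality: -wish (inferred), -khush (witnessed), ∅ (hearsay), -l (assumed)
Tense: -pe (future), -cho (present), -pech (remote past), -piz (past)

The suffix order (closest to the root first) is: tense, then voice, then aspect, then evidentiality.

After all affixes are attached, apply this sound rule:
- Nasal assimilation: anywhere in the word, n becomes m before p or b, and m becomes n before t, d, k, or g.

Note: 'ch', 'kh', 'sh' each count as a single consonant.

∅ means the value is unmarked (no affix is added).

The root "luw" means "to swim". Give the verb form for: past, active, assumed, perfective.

Attach tense past -piz → luwpiz.
Attach voice active -lu → luwpizlu.
Attach aspect perfective -pa (after vowel 'u') → luwpizlupa.
Attach evidentiality assumed -l → luwpizlupal.
Nasal assimilation: no change.

luwpizlupal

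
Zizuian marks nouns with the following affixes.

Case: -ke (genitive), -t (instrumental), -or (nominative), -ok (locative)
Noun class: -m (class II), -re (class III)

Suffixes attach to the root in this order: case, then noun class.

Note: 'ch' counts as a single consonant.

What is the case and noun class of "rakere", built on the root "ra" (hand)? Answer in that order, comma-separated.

genitive, class III

Segment: ra-ke-re.
case: -ke → genitive.
noun class: -re → class III.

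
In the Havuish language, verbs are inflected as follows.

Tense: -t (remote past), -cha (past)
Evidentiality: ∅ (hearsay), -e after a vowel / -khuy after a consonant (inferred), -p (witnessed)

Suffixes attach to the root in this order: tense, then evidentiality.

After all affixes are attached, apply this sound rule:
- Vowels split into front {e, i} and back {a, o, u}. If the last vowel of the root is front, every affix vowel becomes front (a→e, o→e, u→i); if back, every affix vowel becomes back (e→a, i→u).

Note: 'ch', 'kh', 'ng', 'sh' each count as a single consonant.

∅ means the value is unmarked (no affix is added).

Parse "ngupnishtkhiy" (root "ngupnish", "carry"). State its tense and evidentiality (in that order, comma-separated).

remote past, inferred

Segment: ngupnish-t-khuy.
tense: -t → remote past.
evidentiality: -e/khuy → inferred.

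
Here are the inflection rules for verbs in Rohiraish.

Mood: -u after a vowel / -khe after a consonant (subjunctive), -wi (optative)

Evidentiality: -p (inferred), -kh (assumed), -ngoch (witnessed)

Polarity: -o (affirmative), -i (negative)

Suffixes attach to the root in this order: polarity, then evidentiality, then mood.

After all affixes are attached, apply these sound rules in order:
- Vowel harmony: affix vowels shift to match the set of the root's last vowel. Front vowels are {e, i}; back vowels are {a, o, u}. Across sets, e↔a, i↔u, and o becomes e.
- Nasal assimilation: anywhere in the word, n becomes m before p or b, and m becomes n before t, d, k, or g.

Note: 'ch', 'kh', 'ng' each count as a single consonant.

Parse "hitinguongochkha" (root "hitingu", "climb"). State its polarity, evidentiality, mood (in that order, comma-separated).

affirmative, witnessed, subjunctive

Segment: hitingu-o-ngoch-khe.
polarity: -o → affirmative.
evidentiality: -ngoch → witnessed.
mood: -u/khe → subjunctive.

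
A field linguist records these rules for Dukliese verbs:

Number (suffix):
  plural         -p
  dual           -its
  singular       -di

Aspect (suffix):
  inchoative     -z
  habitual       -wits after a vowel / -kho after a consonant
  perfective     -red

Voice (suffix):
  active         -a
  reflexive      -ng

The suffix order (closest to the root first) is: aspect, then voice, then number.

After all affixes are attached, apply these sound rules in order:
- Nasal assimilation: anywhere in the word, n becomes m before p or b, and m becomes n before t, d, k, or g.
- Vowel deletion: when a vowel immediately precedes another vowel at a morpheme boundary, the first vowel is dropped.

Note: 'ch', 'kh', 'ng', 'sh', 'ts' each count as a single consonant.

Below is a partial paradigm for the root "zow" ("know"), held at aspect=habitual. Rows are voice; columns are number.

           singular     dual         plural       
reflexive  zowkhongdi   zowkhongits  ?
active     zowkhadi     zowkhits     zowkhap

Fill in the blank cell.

Attach aspect habitual -kho (after consonant 'w') → zowkho.
Attach voice reflexive -ng → zowkhong.
Attach number plural -p → zowkhongp.
Nasal assimilation: no change.
Vowel deletion: no change.

zowkhongp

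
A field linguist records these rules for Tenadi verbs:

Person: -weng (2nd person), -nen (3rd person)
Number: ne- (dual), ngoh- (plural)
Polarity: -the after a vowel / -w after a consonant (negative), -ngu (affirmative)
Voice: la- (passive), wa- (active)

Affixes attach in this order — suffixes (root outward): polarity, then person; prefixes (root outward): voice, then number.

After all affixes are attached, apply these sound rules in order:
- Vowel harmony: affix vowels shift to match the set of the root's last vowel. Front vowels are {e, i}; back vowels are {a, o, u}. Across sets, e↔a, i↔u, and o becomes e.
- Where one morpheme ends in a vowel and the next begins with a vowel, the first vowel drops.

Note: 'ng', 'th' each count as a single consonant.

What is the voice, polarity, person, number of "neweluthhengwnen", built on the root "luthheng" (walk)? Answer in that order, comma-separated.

active, negative, 3rd person, dual

Segment: ne-wa-luthheng-w-nen.
voice: wa- → active.
polarity: -the/w → negative.
person: -nen → 3rd person.
number: ne- → dual.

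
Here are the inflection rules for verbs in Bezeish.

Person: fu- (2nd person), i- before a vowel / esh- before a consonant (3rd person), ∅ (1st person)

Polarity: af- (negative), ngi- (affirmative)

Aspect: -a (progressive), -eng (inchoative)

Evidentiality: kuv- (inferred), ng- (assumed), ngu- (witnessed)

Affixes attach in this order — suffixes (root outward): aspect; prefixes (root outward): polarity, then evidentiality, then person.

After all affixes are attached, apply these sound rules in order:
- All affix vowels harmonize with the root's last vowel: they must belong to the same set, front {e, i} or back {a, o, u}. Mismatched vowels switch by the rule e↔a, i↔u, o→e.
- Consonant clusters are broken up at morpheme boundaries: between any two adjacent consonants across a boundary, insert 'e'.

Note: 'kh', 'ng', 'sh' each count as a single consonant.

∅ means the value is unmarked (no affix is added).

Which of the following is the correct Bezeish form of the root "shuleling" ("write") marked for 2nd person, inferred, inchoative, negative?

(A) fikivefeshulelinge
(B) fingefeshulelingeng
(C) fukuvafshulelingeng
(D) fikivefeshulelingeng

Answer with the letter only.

D

Attach polarity negative af- → afshuleling.
Attach aspect inchoative -eng → afshulelingeng.
Attach evidentiality inferred kuv- → kuvafshulelingeng.
Attach person 2nd person fu- → fukuvafshulelingeng.
Apply vowel harmony: fukuvafshulelingeng → fikivefshulelingeng.
Apply epenthesis: fikivefshulelingeng → fikivefeshulelingeng.
So the correct form is fikivefeshulelingeng, option (D).
(A) fikivefeshulelinge is wrong: it uses progressive instead of inchoative for aspect.
(B) fingefeshulelingeng is wrong: it uses assumed instead of inferred for evidentiality.
(C) fukuvafshulelingeng is wrong: it fails to apply the sound rule(s).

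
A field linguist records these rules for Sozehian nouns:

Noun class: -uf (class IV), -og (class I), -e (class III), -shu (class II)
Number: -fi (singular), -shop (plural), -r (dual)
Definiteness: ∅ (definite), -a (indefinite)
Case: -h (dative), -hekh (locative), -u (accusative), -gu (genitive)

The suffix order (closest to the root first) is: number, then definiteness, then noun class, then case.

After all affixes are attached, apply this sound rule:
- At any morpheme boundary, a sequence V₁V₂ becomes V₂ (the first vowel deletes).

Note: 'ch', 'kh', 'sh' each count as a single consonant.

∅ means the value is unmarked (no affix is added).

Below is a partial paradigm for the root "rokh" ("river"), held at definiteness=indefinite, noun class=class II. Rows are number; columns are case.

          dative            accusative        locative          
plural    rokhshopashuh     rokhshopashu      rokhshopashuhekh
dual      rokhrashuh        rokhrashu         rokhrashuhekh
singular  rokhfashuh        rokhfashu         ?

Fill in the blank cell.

Attach number singular -fi → rokhfi.
Attach definiteness indefinite -a → rokhfia.
Attach noun class class II -shu → rokhfiashu.
Attach case locative -hekh → rokhfiashuhekh.
Apply vowel deletion: rokhfiashuhekh → rokhfashuhekh.

rokhfashuhekh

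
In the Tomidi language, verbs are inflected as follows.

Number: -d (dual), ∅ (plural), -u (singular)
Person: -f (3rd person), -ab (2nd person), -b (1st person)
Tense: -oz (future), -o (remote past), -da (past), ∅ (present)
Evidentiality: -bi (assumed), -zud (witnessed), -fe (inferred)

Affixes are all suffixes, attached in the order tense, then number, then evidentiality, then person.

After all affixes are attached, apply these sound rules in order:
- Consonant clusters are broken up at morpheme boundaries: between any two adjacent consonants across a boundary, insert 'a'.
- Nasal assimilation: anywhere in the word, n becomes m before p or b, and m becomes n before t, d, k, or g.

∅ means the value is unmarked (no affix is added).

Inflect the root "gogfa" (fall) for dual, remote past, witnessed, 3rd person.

gogfaodazudaf

Attach tense remote past -o → gogfao.
Attach number dual -d → gogfaod.
Attach evidentiality witnessed -zud → gogfaodzud.
Attach person 3rd person -f → gogfaodzudf.
Apply epenthesis: gogfaodzudf → gogfaodazudaf.
Nasal assimilation: no change.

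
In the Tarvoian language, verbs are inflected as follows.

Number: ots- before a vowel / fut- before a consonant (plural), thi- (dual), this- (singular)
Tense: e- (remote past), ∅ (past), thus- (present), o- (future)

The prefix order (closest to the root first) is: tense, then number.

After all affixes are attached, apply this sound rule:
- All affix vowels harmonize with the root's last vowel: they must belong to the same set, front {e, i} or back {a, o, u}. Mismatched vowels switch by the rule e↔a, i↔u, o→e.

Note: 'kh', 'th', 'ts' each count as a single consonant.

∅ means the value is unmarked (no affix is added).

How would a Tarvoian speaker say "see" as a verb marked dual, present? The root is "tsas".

thuthustsas

Attach tense present thus- → thustsas.
Attach number dual thi- → thithustsas.
Apply vowel harmony: thithustsas → thuthustsas.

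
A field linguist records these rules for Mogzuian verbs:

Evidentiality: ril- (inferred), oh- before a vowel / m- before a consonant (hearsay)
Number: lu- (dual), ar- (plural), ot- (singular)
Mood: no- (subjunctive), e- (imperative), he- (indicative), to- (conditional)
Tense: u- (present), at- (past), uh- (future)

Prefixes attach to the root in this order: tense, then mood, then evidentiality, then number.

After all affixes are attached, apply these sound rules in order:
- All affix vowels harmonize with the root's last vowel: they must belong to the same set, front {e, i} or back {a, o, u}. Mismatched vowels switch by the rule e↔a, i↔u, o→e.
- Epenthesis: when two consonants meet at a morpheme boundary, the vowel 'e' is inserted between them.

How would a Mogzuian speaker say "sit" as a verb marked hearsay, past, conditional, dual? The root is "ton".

Attach tense past at- → atton.
Attach mood conditional to- → toatton.
Attach evidentiality hearsay m- (before consonant 't') → mtoatton.
Attach number dual lu- → lumtoatton.
Vowel harmony: no change.
Apply epenthesis: lumtoatton → lumetoateton.

lumetoateton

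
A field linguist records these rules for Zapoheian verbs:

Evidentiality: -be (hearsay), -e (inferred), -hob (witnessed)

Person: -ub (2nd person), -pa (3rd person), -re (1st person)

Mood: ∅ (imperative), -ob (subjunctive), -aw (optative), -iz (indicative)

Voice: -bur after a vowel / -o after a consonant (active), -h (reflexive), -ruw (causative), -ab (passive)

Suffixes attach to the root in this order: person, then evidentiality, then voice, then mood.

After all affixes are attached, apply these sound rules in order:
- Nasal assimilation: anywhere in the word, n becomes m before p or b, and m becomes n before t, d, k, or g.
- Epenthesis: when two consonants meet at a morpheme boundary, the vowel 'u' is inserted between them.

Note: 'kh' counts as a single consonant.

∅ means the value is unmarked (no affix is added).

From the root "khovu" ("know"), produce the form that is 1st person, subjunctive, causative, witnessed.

khovurehoburuwob

Attach person 1st person -re → khovure.
Attach evidentiality witnessed -hob → khovurehob.
Attach voice causative -ruw → khovurehobruw.
Attach mood subjunctive -ob → khovurehobruwob.
Nasal assimilation: no change.
Apply epenthesis: khovurehobruwob → khovurehoburuwob.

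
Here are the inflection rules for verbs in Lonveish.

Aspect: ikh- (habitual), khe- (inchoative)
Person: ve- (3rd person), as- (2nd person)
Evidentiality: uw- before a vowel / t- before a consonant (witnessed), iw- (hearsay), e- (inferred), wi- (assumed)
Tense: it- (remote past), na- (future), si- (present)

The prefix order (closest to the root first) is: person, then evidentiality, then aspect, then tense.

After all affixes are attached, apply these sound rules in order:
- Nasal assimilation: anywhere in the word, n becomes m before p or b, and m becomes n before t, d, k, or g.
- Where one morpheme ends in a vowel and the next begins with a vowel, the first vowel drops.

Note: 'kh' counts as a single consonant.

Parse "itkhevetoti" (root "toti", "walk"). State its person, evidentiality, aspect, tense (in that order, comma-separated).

3rd person, inferred, inchoative, remote past

Segment: it-khe-e-ve-toti.
person: ve- → 3rd person.
evidentiality: e- → inferred.
aspect: khe- → inchoative.
tense: it- → remote past.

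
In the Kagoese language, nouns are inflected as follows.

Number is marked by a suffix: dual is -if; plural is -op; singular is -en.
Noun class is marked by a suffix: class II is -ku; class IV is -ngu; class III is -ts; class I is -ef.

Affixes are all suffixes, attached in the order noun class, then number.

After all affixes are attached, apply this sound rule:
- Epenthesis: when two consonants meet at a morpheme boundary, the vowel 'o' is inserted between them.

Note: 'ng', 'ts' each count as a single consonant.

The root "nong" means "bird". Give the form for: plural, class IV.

nongonguop

Attach noun class class IV -ngu → nongngu.
Attach number plural -op → nongnguop.
Apply epenthesis: nongnguop → nongonguop.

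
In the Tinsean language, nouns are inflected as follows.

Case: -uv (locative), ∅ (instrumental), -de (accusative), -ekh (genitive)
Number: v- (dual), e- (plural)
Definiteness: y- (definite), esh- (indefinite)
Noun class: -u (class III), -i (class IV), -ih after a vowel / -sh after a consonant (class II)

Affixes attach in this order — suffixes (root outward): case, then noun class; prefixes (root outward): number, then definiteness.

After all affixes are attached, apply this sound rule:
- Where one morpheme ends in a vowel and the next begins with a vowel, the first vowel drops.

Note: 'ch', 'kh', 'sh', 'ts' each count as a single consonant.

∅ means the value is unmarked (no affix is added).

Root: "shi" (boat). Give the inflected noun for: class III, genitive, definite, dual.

Attach case genitive -ekh → shiekh.
Attach noun class class III -u → shiekhu.
Attach number dual v- → vshiekhu.
Attach definiteness definite y- → yvshiekhu.
Apply vowel deletion: yvshiekhu → yvshekhu.

yvshekhu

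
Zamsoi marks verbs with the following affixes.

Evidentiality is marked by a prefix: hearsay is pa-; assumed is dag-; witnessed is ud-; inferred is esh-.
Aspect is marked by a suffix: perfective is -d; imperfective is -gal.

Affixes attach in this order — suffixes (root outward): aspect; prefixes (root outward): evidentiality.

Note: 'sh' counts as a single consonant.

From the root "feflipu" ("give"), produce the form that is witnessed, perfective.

udfeflipud

Attach aspect perfective -d → feflipud.
Attach evidentiality witnessed ud- → udfeflipud.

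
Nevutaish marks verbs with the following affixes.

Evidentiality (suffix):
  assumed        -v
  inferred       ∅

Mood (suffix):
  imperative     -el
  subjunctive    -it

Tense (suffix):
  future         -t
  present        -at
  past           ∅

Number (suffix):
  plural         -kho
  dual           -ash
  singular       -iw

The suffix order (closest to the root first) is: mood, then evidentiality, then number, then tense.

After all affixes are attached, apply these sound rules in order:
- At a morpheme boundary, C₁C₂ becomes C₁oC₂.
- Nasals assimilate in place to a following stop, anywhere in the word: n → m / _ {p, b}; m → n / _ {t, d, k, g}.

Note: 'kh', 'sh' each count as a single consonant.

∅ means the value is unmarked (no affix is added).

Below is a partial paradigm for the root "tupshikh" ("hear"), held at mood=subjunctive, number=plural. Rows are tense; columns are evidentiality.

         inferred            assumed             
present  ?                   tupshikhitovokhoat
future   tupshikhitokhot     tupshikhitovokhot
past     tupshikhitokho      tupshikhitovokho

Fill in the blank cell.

Attach mood subjunctive -it → tupshikhit.
evidentiality = inferred: zero marking, form stays tupshikhit.
Attach number plural -kho → tupshikhitkho.
Attach tense present -at → tupshikhitkhoat.
Apply epenthesis: tupshikhitkhoat → tupshikhitokhoat.
Nasal assimilation: no change.

tupshikhitokhoat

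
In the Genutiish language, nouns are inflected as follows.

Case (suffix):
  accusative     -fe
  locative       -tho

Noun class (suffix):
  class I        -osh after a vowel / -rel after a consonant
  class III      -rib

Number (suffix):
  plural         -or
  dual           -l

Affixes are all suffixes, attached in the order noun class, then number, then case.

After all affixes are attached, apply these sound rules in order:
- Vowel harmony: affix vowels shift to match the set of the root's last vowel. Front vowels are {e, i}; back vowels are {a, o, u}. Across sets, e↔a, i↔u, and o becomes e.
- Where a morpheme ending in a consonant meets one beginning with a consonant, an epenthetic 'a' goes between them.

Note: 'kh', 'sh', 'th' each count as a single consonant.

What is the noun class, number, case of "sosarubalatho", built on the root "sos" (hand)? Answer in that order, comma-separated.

Segment: sos-rib-l-tho.
noun class: -rib → class III.
number: -l → dual.
case: -tho → locative.

class III, dual, locative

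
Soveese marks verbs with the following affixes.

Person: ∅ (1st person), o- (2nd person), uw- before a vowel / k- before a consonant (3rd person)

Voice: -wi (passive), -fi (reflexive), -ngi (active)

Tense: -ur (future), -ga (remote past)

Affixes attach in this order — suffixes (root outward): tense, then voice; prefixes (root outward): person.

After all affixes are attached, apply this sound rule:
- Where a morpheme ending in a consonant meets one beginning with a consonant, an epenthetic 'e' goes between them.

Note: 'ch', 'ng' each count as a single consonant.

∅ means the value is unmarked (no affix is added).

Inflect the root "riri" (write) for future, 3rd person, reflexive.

Attach tense future -ur → ririur.
Attach voice reflexive -fi → ririurfi.
Attach person 3rd person k- (before consonant 'r') → kririurfi.
Apply epenthesis: kririurfi → keririurefi.

keririurefi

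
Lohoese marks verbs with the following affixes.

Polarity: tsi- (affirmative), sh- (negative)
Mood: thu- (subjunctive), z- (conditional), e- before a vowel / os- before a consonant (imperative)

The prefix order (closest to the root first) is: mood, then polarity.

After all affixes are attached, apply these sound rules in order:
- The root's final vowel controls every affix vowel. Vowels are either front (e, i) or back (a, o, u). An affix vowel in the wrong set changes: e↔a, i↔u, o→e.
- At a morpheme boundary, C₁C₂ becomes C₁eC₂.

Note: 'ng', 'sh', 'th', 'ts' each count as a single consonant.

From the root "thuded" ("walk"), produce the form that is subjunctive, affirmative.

tsithithuded

Attach mood subjunctive thu- → thuthuded.
Attach polarity affirmative tsi- → tsithuthuded.
Apply vowel harmony: tsithuthuded → tsithithuded.
Epenthesis: no change.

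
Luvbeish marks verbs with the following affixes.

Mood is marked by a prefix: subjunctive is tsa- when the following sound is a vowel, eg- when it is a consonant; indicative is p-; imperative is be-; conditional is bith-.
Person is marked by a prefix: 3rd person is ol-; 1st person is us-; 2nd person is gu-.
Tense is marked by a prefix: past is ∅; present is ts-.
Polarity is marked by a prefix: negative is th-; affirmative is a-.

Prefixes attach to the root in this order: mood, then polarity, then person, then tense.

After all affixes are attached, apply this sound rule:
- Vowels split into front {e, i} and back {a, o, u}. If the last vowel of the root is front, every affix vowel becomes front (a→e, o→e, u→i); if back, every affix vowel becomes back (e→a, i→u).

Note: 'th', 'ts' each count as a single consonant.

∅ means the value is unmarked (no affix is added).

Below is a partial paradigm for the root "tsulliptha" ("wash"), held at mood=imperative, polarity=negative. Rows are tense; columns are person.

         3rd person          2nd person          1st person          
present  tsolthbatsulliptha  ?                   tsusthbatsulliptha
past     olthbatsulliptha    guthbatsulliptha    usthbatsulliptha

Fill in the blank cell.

tsguthbatsulliptha

Attach mood imperative be- → betsulliptha.
Attach polarity negative th- → thbetsulliptha.
Attach person 2nd person gu- → guthbetsulliptha.
Attach tense present ts- → tsguthbetsulliptha.
Apply vowel harmony: tsguthbetsulliptha → tsguthbatsulliptha.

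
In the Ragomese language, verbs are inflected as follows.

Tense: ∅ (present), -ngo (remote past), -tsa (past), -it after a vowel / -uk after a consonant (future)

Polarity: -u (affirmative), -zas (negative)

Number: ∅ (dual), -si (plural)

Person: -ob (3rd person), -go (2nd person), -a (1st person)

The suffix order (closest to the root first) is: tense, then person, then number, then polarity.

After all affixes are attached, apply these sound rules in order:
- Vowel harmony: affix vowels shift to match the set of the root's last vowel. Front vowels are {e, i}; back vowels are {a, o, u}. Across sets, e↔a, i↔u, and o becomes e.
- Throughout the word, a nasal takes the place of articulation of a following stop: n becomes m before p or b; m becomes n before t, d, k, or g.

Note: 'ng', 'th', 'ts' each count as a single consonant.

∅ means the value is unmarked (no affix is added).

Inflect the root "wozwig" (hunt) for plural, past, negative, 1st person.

wozwigtseesizes

Attach tense past -tsa → wozwigtsa.
Attach person 1st person -a → wozwigtsaa.
Attach number plural -si → wozwigtsaasi.
Attach polarity negative -zas → wozwigtsaasizas.
Apply vowel harmony: wozwigtsaasizas → wozwigtseesizes.
Nasal assimilation: no change.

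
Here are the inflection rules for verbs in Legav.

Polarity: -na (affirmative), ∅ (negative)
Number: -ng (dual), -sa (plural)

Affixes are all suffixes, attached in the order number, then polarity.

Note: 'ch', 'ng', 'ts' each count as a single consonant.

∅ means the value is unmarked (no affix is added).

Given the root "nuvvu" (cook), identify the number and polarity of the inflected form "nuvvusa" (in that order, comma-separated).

plural, negative

Segment: nuvvu-sa.
number: -sa → plural.
polarity: ∅ → negative.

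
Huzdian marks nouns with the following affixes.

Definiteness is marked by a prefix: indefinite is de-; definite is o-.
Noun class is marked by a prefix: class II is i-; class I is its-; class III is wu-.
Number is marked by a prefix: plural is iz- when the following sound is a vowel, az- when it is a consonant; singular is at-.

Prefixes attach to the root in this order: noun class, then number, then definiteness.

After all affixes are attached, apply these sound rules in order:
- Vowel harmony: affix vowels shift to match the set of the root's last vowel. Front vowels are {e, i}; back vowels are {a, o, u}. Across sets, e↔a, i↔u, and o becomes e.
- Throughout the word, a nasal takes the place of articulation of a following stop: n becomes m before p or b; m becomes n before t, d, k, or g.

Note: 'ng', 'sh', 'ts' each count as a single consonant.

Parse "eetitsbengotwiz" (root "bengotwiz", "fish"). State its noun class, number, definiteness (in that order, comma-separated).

class I, singular, definite

Segment: o-at-its-bengotwiz.
noun class: its- → class I.
number: at- → singular.
definiteness: o- → definite.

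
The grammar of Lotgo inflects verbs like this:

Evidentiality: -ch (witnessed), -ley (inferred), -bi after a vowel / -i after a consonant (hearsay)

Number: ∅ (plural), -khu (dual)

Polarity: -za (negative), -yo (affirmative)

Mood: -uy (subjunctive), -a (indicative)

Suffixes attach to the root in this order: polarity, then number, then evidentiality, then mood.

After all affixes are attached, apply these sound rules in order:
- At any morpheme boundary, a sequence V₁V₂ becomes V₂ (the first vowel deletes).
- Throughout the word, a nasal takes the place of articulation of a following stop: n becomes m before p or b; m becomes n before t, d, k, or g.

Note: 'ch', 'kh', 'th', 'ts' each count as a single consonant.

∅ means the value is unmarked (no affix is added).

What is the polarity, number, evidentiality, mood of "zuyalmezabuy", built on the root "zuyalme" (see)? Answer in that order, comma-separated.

negative, plural, hearsay, subjunctive

Segment: zuyalme-za-bi-uy.
polarity: -za → negative.
number: ∅ → plural.
evidentiality: -bi/i → hearsay.
mood: -uy → subjunctive.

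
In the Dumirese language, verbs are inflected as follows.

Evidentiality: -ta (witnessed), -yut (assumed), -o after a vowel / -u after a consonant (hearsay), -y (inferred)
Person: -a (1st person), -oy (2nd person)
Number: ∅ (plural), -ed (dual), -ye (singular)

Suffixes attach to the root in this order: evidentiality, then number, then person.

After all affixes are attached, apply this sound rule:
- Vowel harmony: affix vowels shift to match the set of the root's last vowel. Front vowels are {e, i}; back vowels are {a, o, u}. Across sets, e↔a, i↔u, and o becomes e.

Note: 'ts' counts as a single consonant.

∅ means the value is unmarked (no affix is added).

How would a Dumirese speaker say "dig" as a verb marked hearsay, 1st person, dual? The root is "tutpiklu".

tutpikluoada

Attach evidentiality hearsay -o (after vowel 'u') → tutpikluo.
Attach number dual -ed → tutpikluoed.
Attach person 1st person -a → tutpikluoeda.
Apply vowel harmony: tutpikluoeda → tutpikluoada.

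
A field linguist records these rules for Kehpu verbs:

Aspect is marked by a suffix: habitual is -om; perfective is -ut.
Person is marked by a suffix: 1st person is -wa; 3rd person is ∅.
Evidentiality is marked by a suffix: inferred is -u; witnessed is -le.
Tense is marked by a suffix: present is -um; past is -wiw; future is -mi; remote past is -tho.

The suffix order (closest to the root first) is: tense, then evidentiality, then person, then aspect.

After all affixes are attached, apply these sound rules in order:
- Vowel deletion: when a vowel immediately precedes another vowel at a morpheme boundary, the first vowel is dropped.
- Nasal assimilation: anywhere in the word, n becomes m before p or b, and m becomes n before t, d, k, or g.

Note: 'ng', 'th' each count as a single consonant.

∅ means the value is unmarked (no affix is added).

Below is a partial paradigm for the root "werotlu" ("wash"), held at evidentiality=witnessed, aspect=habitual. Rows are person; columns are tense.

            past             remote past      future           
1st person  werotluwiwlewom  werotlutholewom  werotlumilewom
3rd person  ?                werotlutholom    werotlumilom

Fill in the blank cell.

Attach tense past -wiw → werotluwiw.
Attach evidentiality witnessed -le → werotluwiwle.
person = 3rd person: zero marking, form stays werotluwiwle.
Attach aspect habitual -om → werotluwiwleom.
Apply vowel deletion: werotluwiwleom → werotluwiwlom.
Nasal assimilation: no change.

werotluwiwlom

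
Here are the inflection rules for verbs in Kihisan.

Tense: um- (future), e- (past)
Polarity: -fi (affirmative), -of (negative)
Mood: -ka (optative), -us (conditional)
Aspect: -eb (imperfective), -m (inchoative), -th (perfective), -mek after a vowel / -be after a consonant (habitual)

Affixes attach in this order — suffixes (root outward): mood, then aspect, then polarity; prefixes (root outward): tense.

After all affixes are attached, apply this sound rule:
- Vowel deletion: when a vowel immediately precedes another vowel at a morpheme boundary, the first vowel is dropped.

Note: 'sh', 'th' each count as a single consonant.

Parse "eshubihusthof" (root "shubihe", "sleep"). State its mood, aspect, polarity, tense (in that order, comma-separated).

Segment: e-shubihe-us-th-of.
mood: -us → conditional.
aspect: -th → perfective.
polarity: -of → negative.
tense: e- → past.

conditional, perfective, negative, past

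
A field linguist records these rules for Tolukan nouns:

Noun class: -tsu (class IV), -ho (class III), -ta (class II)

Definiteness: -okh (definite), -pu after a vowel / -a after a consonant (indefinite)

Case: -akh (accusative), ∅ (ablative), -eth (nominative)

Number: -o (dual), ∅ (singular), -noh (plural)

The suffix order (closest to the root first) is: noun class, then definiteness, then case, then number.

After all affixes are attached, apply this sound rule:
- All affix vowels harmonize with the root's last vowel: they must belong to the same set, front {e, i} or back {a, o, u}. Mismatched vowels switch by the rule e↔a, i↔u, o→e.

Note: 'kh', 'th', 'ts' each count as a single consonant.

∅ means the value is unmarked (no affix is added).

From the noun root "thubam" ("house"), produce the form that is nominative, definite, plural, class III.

thubamhookhathnoh

Attach noun class class III -ho → thubamho.
Attach definiteness definite -okh → thubamhookh.
Attach case nominative -eth → thubamhookheth.
Attach number plural -noh → thubamhookhethnoh.
Apply vowel harmony: thubamhookhethnoh → thubamhookhathnoh.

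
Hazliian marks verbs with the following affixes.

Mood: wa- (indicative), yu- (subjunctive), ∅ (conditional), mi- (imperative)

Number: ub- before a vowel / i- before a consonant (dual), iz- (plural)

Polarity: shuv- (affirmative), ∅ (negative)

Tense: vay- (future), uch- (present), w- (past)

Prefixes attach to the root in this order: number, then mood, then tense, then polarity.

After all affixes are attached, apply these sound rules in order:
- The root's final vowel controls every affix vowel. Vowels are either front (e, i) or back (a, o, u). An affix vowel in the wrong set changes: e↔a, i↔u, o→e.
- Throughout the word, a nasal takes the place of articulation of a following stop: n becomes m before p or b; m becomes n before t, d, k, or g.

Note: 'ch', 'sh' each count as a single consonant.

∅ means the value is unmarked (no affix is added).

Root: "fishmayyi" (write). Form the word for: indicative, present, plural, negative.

Attach number plural iz- → izfishmayyi.
Attach mood indicative wa- → waizfishmayyi.
Attach tense present uch- → uchwaizfishmayyi.
polarity = negative: zero marking, form stays uchwaizfishmayyi.
Apply vowel harmony: uchwaizfishmayyi → ichweizfishmayyi.
Nasal assimilation: no change.

ichweizfishmayyi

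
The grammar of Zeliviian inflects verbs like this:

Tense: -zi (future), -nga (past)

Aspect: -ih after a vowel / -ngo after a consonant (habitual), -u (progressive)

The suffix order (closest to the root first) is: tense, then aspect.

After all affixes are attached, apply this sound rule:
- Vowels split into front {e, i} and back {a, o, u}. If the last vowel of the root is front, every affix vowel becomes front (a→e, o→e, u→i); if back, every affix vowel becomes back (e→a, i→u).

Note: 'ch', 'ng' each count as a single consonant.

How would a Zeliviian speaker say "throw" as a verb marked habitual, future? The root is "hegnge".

Attach tense future -zi → hegngezi.
Attach aspect habitual -ih (after vowel 'i') → hegngeziih.
Vowel harmony: no change.

hegngeziih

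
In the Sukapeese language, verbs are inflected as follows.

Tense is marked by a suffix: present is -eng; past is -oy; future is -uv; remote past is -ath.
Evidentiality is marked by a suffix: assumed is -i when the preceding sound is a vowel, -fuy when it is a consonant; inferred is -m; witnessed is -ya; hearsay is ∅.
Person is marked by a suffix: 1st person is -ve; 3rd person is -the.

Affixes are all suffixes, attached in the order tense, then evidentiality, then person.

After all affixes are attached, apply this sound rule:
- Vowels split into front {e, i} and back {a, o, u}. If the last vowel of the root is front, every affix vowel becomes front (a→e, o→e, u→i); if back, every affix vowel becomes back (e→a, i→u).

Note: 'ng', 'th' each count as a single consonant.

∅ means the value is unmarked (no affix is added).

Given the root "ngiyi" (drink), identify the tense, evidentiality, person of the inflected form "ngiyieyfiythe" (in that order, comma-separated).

Segment: ngiyi-oy-fuy-the.
tense: -oy → past.
evidentiality: -i/fuy → assumed.
person: -the → 3rd person.

past, assumed, 3rd person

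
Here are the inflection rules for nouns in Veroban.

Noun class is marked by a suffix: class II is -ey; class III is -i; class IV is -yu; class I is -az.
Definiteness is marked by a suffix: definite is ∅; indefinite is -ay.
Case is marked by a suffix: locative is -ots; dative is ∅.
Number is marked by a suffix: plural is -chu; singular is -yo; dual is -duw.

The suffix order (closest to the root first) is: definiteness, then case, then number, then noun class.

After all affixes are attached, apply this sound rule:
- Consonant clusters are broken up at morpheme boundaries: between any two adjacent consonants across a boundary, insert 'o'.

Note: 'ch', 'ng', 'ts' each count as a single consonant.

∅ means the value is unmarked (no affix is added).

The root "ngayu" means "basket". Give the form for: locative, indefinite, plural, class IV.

Attach definiteness indefinite -ay → ngayuay.
Attach case locative -ots → ngayuayots.
Attach number plural -chu → ngayuayotschu.
Attach noun class class IV -yu → ngayuayotschuyu.
Apply epenthesis: ngayuayotschuyu → ngayuayotsochuyu.

ngayuayotsochuyu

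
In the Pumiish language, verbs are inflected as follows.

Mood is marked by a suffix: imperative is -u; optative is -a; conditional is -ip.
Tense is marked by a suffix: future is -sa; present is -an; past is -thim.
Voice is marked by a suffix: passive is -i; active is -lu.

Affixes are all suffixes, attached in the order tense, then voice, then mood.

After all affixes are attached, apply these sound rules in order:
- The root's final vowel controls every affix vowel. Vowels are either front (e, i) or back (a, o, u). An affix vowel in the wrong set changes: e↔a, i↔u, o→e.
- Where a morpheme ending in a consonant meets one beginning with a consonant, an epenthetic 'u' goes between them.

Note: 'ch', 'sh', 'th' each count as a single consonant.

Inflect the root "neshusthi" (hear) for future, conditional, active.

Attach tense future -sa → neshusthisa.
Attach voice active -lu → neshusthisalu.
Attach mood conditional -ip → neshusthisaluip.
Apply vowel harmony: neshusthisaluip → neshusthiseliip.
Epenthesis: no change.

neshusthiseliip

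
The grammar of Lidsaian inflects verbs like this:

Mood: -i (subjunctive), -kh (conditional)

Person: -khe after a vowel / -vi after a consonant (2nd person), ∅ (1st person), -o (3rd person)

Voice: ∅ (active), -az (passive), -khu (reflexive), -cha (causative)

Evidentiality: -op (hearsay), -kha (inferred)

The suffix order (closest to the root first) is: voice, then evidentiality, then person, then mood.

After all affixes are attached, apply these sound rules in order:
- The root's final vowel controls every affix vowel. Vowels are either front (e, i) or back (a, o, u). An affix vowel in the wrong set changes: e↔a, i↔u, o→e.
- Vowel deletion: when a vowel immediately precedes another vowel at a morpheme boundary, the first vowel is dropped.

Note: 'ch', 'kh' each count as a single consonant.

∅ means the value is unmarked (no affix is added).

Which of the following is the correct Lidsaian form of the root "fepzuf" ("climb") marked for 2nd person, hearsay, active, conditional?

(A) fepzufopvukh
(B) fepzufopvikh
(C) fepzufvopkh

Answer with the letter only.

A

voice = active: zero marking, form stays fepzuf.
Attach evidentiality hearsay -op → fepzufop.
Attach person 2nd person -vi (after consonant 'p') → fepzufopvi.
Attach mood conditional -kh → fepzufopvikh.
Apply vowel harmony: fepzufopvikh → fepzufopvukh.
Vowel deletion: no change.
So the correct form is fepzufopvukh, option (A).
(C) fepzufvopkh is wrong: it has the affixes in the wrong order.
(B) fepzufopvikh is wrong: it fails to apply the sound rule(s).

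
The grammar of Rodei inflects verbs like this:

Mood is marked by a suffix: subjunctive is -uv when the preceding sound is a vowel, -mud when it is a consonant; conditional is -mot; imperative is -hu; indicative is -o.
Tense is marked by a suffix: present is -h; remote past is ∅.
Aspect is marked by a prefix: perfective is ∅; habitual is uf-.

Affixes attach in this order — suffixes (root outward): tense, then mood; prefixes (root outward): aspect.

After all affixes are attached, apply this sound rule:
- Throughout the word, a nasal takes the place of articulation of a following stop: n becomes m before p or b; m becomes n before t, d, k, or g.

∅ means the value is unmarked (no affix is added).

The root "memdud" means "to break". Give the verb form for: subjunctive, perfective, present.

aspect = perfective: zero marking, form stays memdud.
Attach tense present -h → memdudh.
Attach mood subjunctive -mud (after consonant 'h') → memdudhmud.
Apply nasal assimilation: memdudhmud → mendudhmud.

mendudhmud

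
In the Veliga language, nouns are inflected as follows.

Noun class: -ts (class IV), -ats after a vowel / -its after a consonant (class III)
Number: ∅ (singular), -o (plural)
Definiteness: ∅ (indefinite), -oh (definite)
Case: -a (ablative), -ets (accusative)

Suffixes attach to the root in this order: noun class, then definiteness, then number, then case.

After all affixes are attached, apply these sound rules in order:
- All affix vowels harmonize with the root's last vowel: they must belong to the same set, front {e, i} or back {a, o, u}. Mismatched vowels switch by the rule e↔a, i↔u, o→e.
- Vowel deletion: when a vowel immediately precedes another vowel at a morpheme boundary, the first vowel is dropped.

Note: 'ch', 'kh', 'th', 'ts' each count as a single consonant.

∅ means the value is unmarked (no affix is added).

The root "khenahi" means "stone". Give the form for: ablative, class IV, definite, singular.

Attach noun class class IV -ts → khenahits.
Attach definiteness definite -oh → khenahitsoh.
number = singular: zero marking, form stays khenahitsoh.
Attach case ablative -a → khenahitsoha.
Apply vowel harmony: khenahitsoha → khenahitsehe.
Vowel deletion: no change.

khenahitsehe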